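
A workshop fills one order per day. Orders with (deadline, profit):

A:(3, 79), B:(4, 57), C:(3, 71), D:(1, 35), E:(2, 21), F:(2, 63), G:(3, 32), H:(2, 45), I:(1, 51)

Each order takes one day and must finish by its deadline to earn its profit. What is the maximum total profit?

270

Sort by profit descending; place each in the latest free slot ≤ its deadline.
By profit: A(d3,79), C(d3,71), F(d2,63), B(d4,57), I(d1,51), H(d2,45), D(d1,35), G(d3,32), E(d2,21)
A→slot 3; C→slot 2; F→slot 1; B→slot 4; I skipped; H skipped; D skipped; G skipped; E skipped.
Profit = 63 + 71 + 79 + 57 = 270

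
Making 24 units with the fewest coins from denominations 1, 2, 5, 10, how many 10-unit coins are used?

2

24 − 2×10→4 − 2×2→0
Count of 10: 2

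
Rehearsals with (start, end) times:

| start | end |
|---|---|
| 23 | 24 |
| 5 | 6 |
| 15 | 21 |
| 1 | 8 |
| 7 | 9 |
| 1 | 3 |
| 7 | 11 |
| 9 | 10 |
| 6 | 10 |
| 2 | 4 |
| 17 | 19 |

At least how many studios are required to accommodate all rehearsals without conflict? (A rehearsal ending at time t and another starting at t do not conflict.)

Events (time:±→running): 1:+→1 1:+→2 2:+→3 3:-→2 4:-→1 5:+→2 6:-→1 6:+→2 7:+→3 7:+→4 … peak 4.

4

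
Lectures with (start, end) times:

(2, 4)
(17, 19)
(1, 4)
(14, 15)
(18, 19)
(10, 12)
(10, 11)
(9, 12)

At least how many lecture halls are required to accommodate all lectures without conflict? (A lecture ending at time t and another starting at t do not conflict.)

The answer is the maximum number of intervals overlapping at any instant.
Events (time:±→running): 1:+→1 2:+→2 4:-→1 4:-→0 9:+→1 10:+→2 10:+→3 … peak 3.

3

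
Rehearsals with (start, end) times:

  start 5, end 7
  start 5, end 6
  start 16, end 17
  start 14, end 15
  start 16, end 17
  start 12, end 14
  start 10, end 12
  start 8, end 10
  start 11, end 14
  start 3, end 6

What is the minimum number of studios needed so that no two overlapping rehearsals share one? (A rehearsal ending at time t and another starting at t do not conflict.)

Count concurrent intervals with a sweep; the peak is the room count.
Events (time:±→running): 3:+→1 5:+→2 5:+→3 … peak 3.

3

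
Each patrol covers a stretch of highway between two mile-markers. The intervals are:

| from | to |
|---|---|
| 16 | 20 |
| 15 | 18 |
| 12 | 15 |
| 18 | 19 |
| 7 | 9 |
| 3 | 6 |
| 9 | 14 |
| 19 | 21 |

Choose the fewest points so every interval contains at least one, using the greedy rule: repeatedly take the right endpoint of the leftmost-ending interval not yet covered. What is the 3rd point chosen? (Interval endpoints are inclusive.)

Sorted: [3,6] [7,9] [9,14] [12,15] [15,18] [18,19] [16,20] [19,21]
{[3,6]} hit by 6; {[7,9],[9,14]} hit by 9; {[12,15],[15,18]} hit by 15; {[18,19],[16,20],[19,21]} hit by 19.
Points: 6, 9, 15, 19 (4 total).

15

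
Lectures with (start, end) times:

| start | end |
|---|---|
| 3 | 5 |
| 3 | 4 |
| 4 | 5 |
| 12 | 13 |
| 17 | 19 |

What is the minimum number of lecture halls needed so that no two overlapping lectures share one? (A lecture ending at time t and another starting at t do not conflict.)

Count concurrent intervals with a sweep; the peak is the room count.
starts: [3, 3, 4, 12, 17]
ends:   [4, 5, 5, 13, 19]
s3→1 s3→2  — peak 2.

2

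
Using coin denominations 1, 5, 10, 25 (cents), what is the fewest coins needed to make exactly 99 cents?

Use the largest denomination that fits, subtract, and repeat.
99 − 3×25→24 − 2×10→4 − 4×1→0
Total coins = 3 + 2 + 4 = 9

9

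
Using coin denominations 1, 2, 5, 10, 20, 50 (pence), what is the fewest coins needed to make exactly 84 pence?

Greedy: take as many of the largest coin as possible, then repeat with the remainder.
84 = 1×50 + 1×20 + 1×10 + 2×2
Total coins = 1 + 1 + 1 + 2 = 5

5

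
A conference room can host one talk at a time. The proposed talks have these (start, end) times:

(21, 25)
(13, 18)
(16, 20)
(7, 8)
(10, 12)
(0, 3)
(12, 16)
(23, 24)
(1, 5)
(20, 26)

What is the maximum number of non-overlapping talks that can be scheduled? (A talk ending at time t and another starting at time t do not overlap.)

Order by finish time; keep every interval that doesn't clash with the previous kept one.
By end time: (0,3), (1,5), (7,8), (10,12), (12,16), (13,18), (16,20), (23,24), (21,25), (20,26).
Pick (0,3); next start ≥ 3 → (7,8); next start ≥ 8 → (10,12); next start ≥ 12 → (12,16); next start ≥ 16 → (16,20); next start ≥ 20 → (23,24).
Selected 6 talks.

6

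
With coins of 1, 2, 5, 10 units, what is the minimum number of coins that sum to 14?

14 = 1×10 + 2×2
Total coins = 1 + 2 = 3

3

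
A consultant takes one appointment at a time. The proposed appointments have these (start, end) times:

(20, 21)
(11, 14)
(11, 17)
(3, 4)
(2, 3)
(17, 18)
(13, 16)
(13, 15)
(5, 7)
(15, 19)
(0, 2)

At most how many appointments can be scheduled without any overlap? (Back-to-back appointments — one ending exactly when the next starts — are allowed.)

Sorted by end: (0,2)  (2,3)  (3,4)  (5,7)  (11,14)  (13,15)  (13,16)  (11,17)  (17,18)  (15,19)  (20,21)
take (0,2); take (2,3); take (3,4); take (5,7); take (11,14); skip (11,17); take (17,18); take (20,21).
Selected 7 appointments.

7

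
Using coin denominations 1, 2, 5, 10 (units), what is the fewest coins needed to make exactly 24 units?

4

24 − 2×10→4 − 2×2→0
Total coins = 2 + 2 = 4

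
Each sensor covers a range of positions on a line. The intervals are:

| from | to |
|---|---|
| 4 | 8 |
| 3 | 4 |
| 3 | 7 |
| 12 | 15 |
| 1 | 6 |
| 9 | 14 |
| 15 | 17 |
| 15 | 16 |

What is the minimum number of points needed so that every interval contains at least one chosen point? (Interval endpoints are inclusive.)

Process intervals by earliest right end; each time one isn't hit yet, stab at its right endpoint.
Sorted: [3,4] [1,6] [3,7] [4,8] [9,14] [12,15] [15,16] [15,17]
{[3,4],[1,6],[3,7],[4,8]} hit by 4; {[9,14],[12,15]} hit by 14; {[15,16],[15,17]} hit by 16.
Points: 4, 14, 16 (3 total).

3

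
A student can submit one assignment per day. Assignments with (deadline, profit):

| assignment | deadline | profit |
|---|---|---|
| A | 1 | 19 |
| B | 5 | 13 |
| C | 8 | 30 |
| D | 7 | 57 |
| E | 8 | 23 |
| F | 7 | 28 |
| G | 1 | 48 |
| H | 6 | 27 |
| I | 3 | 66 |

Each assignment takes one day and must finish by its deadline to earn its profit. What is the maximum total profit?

Sort by profit descending; place each in the latest free slot ≤ its deadline.
By profit: I(d3,66), D(d7,57), G(d1,48), C(d8,30), F(d7,28), H(d6,27), E(d8,23), A(d1,19), B(d5,13)
I→slot 3; D→slot 7; G→slot 1; C→slot 8; F→slot 6; H→slot 5; E→slot 4; A skipped; B→slot 2.
Profit = 48 + 13 + 66 + 23 + 27 + 28 + 57 + 30 = 292

292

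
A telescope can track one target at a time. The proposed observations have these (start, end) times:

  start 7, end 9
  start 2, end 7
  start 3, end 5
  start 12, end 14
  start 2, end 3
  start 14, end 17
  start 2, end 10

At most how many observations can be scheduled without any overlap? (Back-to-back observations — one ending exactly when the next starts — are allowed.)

5

Sorted by end: (2,3)  (3,5)  (2,7)  (7,9)  (2,10)  (12,14)  (14,17)
take (2,3); take (3,5); take (7,9); skip (2,10); take (12,14); take (14,17).
Selected 5 observations.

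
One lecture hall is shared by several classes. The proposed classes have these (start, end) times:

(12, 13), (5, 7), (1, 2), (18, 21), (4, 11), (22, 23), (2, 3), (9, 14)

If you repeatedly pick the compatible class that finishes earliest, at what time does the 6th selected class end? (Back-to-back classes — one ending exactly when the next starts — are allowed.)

23

Sort by end time and greedily take each interval whose start is ≥ the last chosen end.
By end time: (1,2), (2,3), (5,7), (4,11), (12,13), (9,14), (18,21), (22,23).
Pick (1,2); next start ≥ 2 → (2,3); next start ≥ 3 → (5,7); next start ≥ 7 → (12,13); next start ≥ 13 → (18,21); next start ≥ 21 → (22,23).
Selected: (1,2) (2,3) (5,7) (12,13) (18,21) (22,23)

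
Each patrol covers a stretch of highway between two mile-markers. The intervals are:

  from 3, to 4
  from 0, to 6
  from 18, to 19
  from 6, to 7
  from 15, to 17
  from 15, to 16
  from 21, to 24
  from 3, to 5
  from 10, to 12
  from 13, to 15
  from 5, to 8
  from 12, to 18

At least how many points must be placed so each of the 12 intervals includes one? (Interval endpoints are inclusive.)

Process intervals by earliest right end; each time one isn't hit yet, stab at its right endpoint.
By right end: [3,4]  [3,5]  [0,6]  [6,7]  [5,8]  [10,12]  [13,15]  [15,16]  [15,17]  [12,18]  [18,19]  [21,24]
[3,4] uncovered → point at 4; [6,7] uncovered → point at 7; [10,12] uncovered → point at 12; [13,15] uncovered → point at 15; [18,19] uncovered → point at 19; [21,24] uncovered → point at 24.
Points: 4, 7, 12, 15, 19, 24 (6 total).

6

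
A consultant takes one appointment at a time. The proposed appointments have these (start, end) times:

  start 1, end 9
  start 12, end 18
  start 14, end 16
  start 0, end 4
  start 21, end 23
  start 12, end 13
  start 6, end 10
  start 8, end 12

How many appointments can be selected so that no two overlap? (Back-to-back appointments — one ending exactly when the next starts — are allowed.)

Greedy by earliest finish: after sorting by end time, pick each interval compatible with the last pick.
Sorted by end: (0,4)  (1,9)  (6,10)  (8,12)  (12,13)  (14,16)  (12,18)  (21,23)
take (0,4); take (6,10); take (12,13); take (14,16); skip (12,18); take (21,23).
Selected 5 appointments.

5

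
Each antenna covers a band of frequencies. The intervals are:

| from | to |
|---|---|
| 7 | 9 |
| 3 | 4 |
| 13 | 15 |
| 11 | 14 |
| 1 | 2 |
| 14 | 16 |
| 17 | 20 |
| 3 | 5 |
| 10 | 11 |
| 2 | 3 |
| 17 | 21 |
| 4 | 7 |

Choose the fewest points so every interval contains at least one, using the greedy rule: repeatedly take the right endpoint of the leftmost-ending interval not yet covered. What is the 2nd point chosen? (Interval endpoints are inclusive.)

Process intervals by earliest right end; each time one isn't hit yet, stab at its right endpoint.
By right end: [1,2]  [2,3]  [3,4]  [3,5]  [4,7]  [7,9]  [10,11]  [11,14]  [13,15]  [14,16]  [17,20]  [17,21]
[1,2] uncovered → point at 2; [3,4] uncovered → point at 4; [7,9] uncovered → point at 9; [10,11] uncovered → point at 11; [13,15] uncovered → point at 15; [17,20] uncovered → point at 20.
Points: 2, 4, 9, 11, 15, 20 (6 total).

4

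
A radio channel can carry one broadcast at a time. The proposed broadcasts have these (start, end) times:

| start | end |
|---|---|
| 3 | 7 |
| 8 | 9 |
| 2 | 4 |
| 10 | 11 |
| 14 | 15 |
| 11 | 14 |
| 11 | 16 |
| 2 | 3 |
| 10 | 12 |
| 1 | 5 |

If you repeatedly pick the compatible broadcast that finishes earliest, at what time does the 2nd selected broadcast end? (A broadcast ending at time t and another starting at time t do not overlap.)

By end time: (2,3), (2,4), (1,5), (3,7), (8,9), (10,11), (10,12), (11,14), (14,15), (11,16).
Pick (2,3); next start ≥ 3 → (3,7); next start ≥ 7 → (8,9); next start ≥ 9 → (10,11); next start ≥ 11 → (11,14); next start ≥ 14 → (14,15).
Selected: (2,3) (3,7) (8,9) (10,11) (11,14) (14,15)

7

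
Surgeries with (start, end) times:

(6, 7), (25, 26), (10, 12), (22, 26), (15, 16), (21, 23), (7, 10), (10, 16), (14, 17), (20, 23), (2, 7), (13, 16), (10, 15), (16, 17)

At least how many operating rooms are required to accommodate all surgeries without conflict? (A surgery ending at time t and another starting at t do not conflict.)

starts: [2, 6, 7, 10, 10, 10, 13, 14, 15, 16, 20, 21, 22, 25]
ends:   [7, 7, 10, 12, 15, 16, 16, 16, 17, 17, 23, 23, 26, 26]
s2→1 s6→2 e7→1 e7→0 s7→1 e10→0 s10→1 s10→2 s10→3 e12→2 s13→3 s14→4  — peak 4.

4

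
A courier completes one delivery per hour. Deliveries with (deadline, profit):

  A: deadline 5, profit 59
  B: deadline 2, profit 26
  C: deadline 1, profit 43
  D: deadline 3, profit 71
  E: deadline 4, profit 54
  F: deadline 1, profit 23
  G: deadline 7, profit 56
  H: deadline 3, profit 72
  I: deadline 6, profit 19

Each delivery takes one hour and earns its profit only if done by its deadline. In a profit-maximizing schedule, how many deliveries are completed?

Sort by profit descending; place each in the latest free slot ≤ its deadline.
By profit: H(d3,72), D(d3,71), A(d5,59), G(d7,56), E(d4,54), C(d1,43), B(d2,26), F(d1,23), I(d6,19)
H→slot 3; D→slot 2; A→slot 5; G→slot 7; E→slot 4; C→slot 1; B skipped; F skipped; I→slot 6.
7 of 9 scheduled.

7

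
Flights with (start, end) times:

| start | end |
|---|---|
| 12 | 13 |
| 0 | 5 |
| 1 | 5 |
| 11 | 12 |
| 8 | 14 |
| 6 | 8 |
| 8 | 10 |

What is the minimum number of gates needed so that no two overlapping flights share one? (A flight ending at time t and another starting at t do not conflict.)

starts: [0, 1, 6, 8, 8, 11, 12]
ends:   [5, 5, 8, 10, 12, 13, 14]
s0→1 s1→2  — peak 2.

2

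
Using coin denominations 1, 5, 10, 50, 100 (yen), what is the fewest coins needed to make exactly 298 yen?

11

Greedy: take as many of the largest coin as possible, then repeat with the remainder.
298 = 2×100 + 1×50 + 4×10 + 1×5 + 3×1
Total coins = 2 + 1 + 4 + 1 + 3 = 11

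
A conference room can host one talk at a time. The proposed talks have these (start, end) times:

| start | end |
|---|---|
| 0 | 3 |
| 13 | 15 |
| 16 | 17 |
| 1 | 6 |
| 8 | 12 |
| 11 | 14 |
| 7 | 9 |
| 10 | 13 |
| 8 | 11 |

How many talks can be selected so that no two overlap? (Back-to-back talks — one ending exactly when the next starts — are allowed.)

5

Order by finish time; keep every interval that doesn't clash with the previous kept one.
By end time: (0,3), (1,6), (7,9), (8,11), (8,12), (10,13), (11,14), (13,15), (16,17).
Pick (0,3); next start ≥ 3 → (7,9); next start ≥ 9 → (10,13); next start ≥ 13 → (13,15); next start ≥ 15 → (16,17).
Selected 5 talks.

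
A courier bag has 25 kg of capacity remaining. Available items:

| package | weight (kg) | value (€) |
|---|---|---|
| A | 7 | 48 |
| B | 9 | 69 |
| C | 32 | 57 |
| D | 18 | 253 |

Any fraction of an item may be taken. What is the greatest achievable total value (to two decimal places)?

306.67

Sort by value per unit weight and fill in that order.
Order: D (253/18=14.06) > B (69/9=7.67) > A (48/7=6.86) > C (57/32=1.78)
Fill: take D (18 @ 253) → take 7/9 of B → 53.67; 25/25 used.
Total value = 306.67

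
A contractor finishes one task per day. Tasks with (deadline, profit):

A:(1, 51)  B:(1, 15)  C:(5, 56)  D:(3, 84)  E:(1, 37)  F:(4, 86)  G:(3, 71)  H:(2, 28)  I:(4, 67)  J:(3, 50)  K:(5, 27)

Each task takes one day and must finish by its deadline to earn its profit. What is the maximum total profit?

Take jobs in profit order; each goes to the latest open slot no later than its deadline.
Profit order: F=86 D=84 G=71 I=67 C=56 A=51 J=50 E=37 H=28 K=27 B=15
Assign: F→slot 4, D→slot 3, G→slot 2, I→slot 1, C→slot 5, A skipped, J skipped, E skipped, H skipped, K skipped, B skipped.
Slots: [1:I] [2:G] [3:D] [4:F] [5:C]
Profit = 67 + 71 + 84 + 86 + 56 = 364

364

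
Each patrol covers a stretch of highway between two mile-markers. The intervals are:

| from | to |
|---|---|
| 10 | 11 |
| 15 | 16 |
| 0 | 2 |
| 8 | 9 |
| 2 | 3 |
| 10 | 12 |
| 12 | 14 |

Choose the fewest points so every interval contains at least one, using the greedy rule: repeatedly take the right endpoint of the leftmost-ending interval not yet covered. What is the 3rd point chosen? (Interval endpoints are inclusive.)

Sorted: [0,2] [2,3] [8,9] [10,11] [10,12] [12,14] [15,16]
{[0,2],[2,3]} hit by 2; {[8,9]} hit by 9; {[10,11],[10,12]} hit by 11; {[12,14]} hit by 14; {[15,16]} hit by 16.
Points: 2, 9, 11, 14, 16 (5 total).

11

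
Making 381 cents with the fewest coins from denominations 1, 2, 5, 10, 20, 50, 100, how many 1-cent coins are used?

1

Greedy: take as many of the largest coin as possible, then repeat with the remainder.
381 = 3×100 + 1×50 + 1×20 + 1×10 + 1×1
Count of 1: 1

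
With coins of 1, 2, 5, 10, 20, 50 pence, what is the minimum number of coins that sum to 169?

Greedy: take as many of the largest coin as possible, then repeat with the remainder.
169 − 3×50→19 − 1×10→9 − 1×5→4 − 2×2→0
Total coins = 3 + 1 + 1 + 2 = 7

7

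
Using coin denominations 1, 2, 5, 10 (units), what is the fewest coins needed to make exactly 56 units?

7

Use the largest denomination that fits, subtract, and repeat.
56 − 5×10→6 − 1×5→1 − 1×1→0
Total coins = 5 + 1 + 1 = 7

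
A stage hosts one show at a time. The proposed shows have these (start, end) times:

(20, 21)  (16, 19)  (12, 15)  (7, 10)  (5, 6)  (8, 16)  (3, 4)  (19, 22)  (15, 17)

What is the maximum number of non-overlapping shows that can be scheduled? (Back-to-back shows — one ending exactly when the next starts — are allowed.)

Sorted by end: (3,4)  (5,6)  (7,10)  (12,15)  (8,16)  (15,17)  (16,19)  (20,21)  (19,22)
take (3,4); take (5,6); take (7,10); take (12,15); take (15,17); take (20,21); skip (19,22).
Selected 6 shows.

6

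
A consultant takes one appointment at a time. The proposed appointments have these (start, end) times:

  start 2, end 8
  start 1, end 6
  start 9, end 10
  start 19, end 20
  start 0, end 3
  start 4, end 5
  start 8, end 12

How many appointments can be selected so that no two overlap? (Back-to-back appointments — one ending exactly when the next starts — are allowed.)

Sort by end time and greedily take each interval whose start is ≥ the last chosen end.
By end time: (0,3), (4,5), (1,6), (2,8), (9,10), (8,12), (19,20).
Pick (0,3); next start ≥ 3 → (4,5); next start ≥ 5 → (9,10); next start ≥ 10 → (19,20).
Selected 4 appointments.

4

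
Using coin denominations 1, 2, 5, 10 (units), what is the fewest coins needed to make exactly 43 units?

Greedy: take as many of the largest coin as possible, then repeat with the remainder.
43 − 4×10→3 − 1×2→1 − 1×1→0
Total coins = 4 + 1 + 1 = 6

6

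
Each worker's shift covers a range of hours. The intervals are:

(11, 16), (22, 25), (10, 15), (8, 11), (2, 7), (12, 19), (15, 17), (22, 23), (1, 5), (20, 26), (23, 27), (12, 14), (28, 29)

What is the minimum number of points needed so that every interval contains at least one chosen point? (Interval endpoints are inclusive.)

6

By right end: [1,5]  [2,7]  [8,11]  [12,14]  [10,15]  [11,16]  [15,17]  [12,19]  [22,23]  [22,25]  [20,26]  [23,27]  [28,29]
[1,5] uncovered → point at 5; [8,11] uncovered → point at 11; [12,14] uncovered → point at 14; [15,17] uncovered → point at 17; [22,23] uncovered → point at 23; [28,29] uncovered → point at 29.
Points: 5, 11, 14, 17, 23, 29 (6 total).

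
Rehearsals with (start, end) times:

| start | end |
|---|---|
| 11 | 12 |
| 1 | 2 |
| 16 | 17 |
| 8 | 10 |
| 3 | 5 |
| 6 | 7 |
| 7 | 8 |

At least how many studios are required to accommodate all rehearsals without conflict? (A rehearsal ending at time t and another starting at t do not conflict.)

1

Count concurrent intervals with a sweep; the peak is the room count.
Events (time:±→running): 1:+→1 … peak 1.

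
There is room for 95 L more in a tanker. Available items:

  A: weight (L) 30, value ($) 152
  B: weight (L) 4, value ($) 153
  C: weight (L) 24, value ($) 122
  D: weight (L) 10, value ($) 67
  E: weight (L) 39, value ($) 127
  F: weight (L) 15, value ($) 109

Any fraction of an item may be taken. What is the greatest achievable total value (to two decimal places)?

Sort by value per unit weight and fill in that order.
Ratios (sorted): B 38.25, F 7.27, D 6.70, C 5.08, A 5.07, E 3.26
take B (4 @ 153); take F (15 @ 109); take D (10 @ 67); take C (24 @ 122); take A (30 @ 152); take 12/39 of E → 39.08. Capacity used 95/95.
Total value = 642.08

642.08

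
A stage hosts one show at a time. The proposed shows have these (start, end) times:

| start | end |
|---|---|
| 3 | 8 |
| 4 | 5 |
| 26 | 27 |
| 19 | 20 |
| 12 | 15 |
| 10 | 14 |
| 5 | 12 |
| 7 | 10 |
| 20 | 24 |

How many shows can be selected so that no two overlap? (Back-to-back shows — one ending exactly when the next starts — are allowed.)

6

Sorted by end: (4,5)  (3,8)  (7,10)  (5,12)  (10,14)  (12,15)  (19,20)  (20,24)  (26,27)
take (4,5); take (7,10); skip (5,12); take (10,14); take (19,20); take (20,24); take (26,27).
Selected 6 shows.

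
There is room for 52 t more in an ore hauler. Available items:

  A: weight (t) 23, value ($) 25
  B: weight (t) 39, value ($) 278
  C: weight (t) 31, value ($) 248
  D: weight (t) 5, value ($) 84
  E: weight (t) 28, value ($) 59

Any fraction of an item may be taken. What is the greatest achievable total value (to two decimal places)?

446.05

Sort by value per unit weight and fill in that order.
Ratios (sorted): D 16.80, C 8.00, B 7.13, E 2.11, A 1.09
take D (5 @ 84); take C (31 @ 248); take 16/39 of B → 114.05. Capacity used 52/52.
Total value = 446.05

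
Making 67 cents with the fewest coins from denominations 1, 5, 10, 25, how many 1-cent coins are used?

Greedy: take as many of the largest coin as possible, then repeat with the remainder.
67 − 2×25→17 − 1×10→7 − 1×5→2 − 2×1→0
Count of 1: 2

2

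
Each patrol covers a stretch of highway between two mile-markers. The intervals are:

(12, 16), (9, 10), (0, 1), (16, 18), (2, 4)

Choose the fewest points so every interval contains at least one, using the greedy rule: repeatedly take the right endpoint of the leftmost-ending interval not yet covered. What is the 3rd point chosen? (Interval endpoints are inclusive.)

Sorted: [0,1] [2,4] [9,10] [12,16] [16,18]
{[0,1]} hit by 1; {[2,4]} hit by 4; {[9,10]} hit by 10; {[12,16],[16,18]} hit by 16.
Points: 1, 4, 10, 16 (4 total).

10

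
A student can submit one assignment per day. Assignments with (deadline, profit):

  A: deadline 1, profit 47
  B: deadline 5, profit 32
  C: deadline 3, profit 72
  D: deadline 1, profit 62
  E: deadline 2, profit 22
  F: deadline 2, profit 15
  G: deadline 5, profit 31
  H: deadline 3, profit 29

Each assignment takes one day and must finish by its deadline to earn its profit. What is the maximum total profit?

226

Profit order: C=72 D=62 A=47 B=32 G=31 H=29 E=22 F=15
Assign: C→slot 3, D→slot 1, A skipped, B→slot 5, G→slot 4, H→slot 2, E skipped, F skipped.
Slots: [1:D] [2:H] [3:C] [4:G] [5:B]
Profit = 62 + 29 + 72 + 31 + 32 = 226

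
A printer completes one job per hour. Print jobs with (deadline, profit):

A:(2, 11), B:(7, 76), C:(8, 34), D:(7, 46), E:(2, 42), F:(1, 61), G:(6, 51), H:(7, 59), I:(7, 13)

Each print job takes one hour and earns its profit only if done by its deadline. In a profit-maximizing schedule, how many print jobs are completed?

Sort by profit descending; place each in the latest free slot ≤ its deadline.
By profit: B(d7,76), F(d1,61), H(d7,59), G(d6,51), D(d7,46), E(d2,42), C(d8,34), I(d7,13), A(d2,11)
B→slot 7; F→slot 1; H→slot 6; G→slot 5; D→slot 4; E→slot 2; C→slot 8; I→slot 3; A skipped.
8 of 9 scheduled.

8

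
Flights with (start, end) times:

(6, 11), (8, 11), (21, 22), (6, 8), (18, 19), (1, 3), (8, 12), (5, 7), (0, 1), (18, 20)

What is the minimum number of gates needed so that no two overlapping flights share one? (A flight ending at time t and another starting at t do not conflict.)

3

Count concurrent intervals with a sweep; the peak is the room count.
Events (time:±→running): 0:+→1 1:-→0 1:+→1 3:-→0 5:+→1 6:+→2 6:+→3 … peak 3.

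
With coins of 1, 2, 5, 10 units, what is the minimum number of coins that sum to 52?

6

Use the largest denomination that fits, subtract, and repeat.
52 = 5×10 + 1×2
Total coins = 5 + 1 = 6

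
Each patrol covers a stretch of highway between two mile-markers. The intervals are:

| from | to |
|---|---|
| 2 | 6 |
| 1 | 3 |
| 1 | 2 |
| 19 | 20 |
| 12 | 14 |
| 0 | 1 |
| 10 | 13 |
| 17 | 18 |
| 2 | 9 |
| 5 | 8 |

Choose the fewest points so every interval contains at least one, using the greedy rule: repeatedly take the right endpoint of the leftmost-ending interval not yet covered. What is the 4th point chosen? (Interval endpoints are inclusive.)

Sort by right endpoint; whenever an interval is uncovered, place a point at its right end.
Sorted: [0,1] [1,2] [1,3] [2,6] [5,8] [2,9] [10,13] [12,14] [17,18] [19,20]
{[0,1],[1,2],[1,3]} hit by 1; {[2,6],[5,8],[2,9]} hit by 6; {[10,13],[12,14]} hit by 13; {[17,18]} hit by 18; {[19,20]} hit by 20.
Points: 1, 6, 13, 18, 20 (5 total).

18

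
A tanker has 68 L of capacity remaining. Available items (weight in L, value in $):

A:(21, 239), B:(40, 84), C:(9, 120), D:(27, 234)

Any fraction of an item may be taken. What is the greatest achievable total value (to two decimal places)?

Sort by value per unit weight and fill in that order.
Order: C (120/9=13.33) > A (239/21=11.38) > D (234/27=8.67) > B (84/40=2.10)
Fill: take C (9 @ 120) → take A (21 @ 239) → take D (27 @ 234) → take 11/40 of B → 23.10; 68/68 used.
Total value = 616.10

616.10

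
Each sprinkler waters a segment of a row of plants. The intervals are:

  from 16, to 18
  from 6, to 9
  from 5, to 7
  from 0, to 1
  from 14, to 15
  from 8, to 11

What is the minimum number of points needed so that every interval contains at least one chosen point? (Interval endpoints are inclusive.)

By right end: [0,1]  [5,7]  [6,9]  [8,11]  [14,15]  [16,18]
[0,1] uncovered → point at 1; [5,7] uncovered → point at 7; [8,11] uncovered → point at 11; [14,15] uncovered → point at 15; [16,18] uncovered → point at 18.
Points: 1, 7, 11, 15, 18 (5 total).

5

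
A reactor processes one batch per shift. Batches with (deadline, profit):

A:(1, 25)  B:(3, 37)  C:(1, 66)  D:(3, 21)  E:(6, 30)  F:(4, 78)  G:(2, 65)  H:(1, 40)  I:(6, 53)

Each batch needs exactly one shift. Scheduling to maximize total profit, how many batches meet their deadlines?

6

Sort by profit descending; place each in the latest free slot ≤ its deadline.
By profit: F(d4,78), C(d1,66), G(d2,65), I(d6,53), H(d1,40), B(d3,37), E(d6,30), A(d1,25), D(d3,21)
F→slot 4; C→slot 1; G→slot 2; I→slot 6; H skipped; B→slot 3; E→slot 5; A skipped; D skipped.
6 of 9 scheduled.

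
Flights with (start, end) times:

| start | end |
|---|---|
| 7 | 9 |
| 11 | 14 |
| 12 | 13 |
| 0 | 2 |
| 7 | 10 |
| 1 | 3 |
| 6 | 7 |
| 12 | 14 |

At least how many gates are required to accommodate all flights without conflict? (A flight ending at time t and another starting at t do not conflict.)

3

The answer is the maximum number of intervals overlapping at any instant.
Events (time:±→running): 0:+→1 1:+→2 2:-→1 3:-→0 6:+→1 7:-→0 7:+→1 7:+→2 9:-→1 10:-→0 11:+→1 12:+→2 12:+→3 … peak 3.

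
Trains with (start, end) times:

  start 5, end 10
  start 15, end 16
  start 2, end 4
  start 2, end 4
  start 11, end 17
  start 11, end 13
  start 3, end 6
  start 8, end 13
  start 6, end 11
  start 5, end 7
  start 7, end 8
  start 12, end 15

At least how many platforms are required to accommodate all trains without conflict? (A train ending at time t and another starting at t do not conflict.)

4

starts: [2, 2, 3, 5, 5, 6, 7, 8, 11, 11, 12, 15]
ends:   [4, 4, 6, 7, 8, 10, 11, 13, 13, 15, 16, 17]
s2→1 s2→2 s3→3 e4→2 e4→1 s5→2 s5→3 e6→2 s6→3 e7→2 s7→3 e8→2 s8→3 e10→2 e11→1 s11→2 s11→3 s12→4  — peak 4.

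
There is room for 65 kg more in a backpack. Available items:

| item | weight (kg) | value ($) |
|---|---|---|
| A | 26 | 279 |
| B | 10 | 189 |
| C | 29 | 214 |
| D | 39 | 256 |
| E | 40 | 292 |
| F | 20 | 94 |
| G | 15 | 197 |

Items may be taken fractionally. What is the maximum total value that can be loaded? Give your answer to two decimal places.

Sort by value per unit weight and fill in that order.
Order: B (189/10=18.90) > G (197/15=13.13) > A (279/26=10.73) > C (214/29=7.38) > E (292/40=7.30) > D (256/39=6.56) > F (94/20=4.70)
Fill: take B (10 @ 189) → take G (15 @ 197) → take A (26 @ 279) → take 14/29 of C → 103.31; 65/65 used.
Total value = 768.31

768.31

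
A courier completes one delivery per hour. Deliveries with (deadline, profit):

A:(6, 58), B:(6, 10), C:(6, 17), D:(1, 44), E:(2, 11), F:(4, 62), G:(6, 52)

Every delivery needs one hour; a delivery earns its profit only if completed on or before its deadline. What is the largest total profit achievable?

Take jobs in profit order; each goes to the latest open slot no later than its deadline.
Profit order: F=62 A=58 G=52 D=44 C=17 E=11 B=10
Assign: F→slot 4, A→slot 6, G→slot 5, D→slot 1, C→slot 3, E→slot 2, B skipped.
Slots: [1:D] [2:E] [3:C] [4:F] [5:G] [6:A]
Profit = 44 + 11 + 17 + 62 + 52 + 58 = 244

244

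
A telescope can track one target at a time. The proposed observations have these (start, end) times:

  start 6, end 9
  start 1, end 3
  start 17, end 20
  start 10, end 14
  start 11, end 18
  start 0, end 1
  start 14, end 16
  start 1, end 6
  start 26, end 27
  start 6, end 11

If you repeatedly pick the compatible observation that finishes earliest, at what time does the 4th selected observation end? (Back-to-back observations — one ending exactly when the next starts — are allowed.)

Greedy by earliest finish: after sorting by end time, pick each interval compatible with the last pick.
By end time: (0,1), (1,3), (1,6), (6,9), (6,11), (10,14), (14,16), (11,18), (17,20), (26,27).
Pick (0,1); next start ≥ 1 → (1,3); next start ≥ 3 → (6,9); next start ≥ 9 → (10,14); next start ≥ 14 → (14,16); next start ≥ 16 → (17,20); next start ≥ 20 → (26,27).
Selected: (0,1) (1,3) (6,9) (10,14) (14,16) (17,20) (26,27)

14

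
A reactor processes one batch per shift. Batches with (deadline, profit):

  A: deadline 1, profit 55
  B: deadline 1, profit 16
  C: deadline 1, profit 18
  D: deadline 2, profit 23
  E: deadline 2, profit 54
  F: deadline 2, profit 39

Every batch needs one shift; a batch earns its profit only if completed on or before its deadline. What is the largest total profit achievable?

Take jobs in profit order; each goes to the latest open slot no later than its deadline.
Profit order: A=55 E=54 F=39 D=23 C=18 B=16
Assign: A→slot 1, E→slot 2, F skipped, D skipped, C skipped, B skipped.
Slots: [1:A] [2:E]
Profit = 55 + 54 = 109

109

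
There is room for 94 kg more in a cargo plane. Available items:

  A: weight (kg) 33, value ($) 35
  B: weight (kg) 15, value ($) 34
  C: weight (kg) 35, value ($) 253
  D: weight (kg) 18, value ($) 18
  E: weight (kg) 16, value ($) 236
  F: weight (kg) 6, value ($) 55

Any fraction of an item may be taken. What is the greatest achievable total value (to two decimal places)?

601.33

Greedy by value/weight ratio, highest first.
Ratios (sorted): E 14.75, F 9.17, C 7.23, B 2.27, A 1.06, D 1.00
take E (16 @ 236); take F (6 @ 55); take C (35 @ 253); take B (15 @ 34); take 22/33 of A → 23.33. Capacity used 94/94.
Total value = 601.33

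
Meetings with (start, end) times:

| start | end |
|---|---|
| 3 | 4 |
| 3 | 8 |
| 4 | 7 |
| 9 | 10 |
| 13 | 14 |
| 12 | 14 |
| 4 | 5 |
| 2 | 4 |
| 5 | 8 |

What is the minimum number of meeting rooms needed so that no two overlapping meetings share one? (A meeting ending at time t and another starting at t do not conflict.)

Count concurrent intervals with a sweep; the peak is the room count.
starts: [2, 3, 3, 4, 4, 5, 9, 12, 13]
ends:   [4, 4, 5, 7, 8, 8, 10, 14, 14]
s2→1 s3→2 s3→3  — peak 3.

3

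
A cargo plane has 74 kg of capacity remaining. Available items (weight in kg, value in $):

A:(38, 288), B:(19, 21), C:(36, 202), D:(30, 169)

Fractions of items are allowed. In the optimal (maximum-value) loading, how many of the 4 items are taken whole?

2

Order: A (288/38=7.58) > D (169/30=5.63) > C (202/36=5.61) > B (21/19=1.11)
Fill: take A (38 @ 288) → take D (30 @ 169) → take 6/36 of C → 33.67; 74/74 used.
2 item(s) taken whole; one partial (take 6/36 of C).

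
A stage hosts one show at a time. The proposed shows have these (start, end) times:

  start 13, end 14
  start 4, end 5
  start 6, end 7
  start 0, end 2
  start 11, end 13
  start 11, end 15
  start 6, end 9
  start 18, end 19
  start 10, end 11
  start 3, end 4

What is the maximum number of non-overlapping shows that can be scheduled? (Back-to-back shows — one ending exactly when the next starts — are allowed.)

Greedy by earliest finish: after sorting by end time, pick each interval compatible with the last pick.
Sorted by end: (0,2)  (3,4)  (4,5)  (6,7)  (6,9)  (10,11)  (11,13)  (13,14)  (11,15)  (18,19)
take (0,2); take (3,4); take (4,5); take (6,7); take (10,11); take (11,13); take (13,14); take (18,19).
Selected 8 shows.

8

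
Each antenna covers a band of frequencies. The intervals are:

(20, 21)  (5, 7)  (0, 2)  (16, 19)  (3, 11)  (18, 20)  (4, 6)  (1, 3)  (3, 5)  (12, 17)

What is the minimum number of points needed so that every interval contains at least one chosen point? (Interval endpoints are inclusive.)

Process intervals by earliest right end; each time one isn't hit yet, stab at its right endpoint.
Sorted: [0,2] [1,3] [3,5] [4,6] [5,7] [3,11] [12,17] [16,19] [18,20] [20,21]
{[0,2],[1,3]} hit by 2; {[3,5],[4,6],[5,7],[3,11]} hit by 5; {[12,17],[16,19]} hit by 17; {[18,20],[20,21]} hit by 20.
Points: 2, 5, 17, 20 (4 total).

4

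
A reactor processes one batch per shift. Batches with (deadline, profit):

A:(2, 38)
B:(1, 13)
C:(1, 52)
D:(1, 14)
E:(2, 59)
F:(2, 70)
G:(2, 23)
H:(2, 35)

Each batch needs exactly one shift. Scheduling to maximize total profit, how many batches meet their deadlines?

2

Profit order: F=70 E=59 C=52 A=38 H=35 G=23 D=14 B=13
Assign: F→slot 2, E→slot 1, C skipped, A skipped, H skipped, G skipped, D skipped, B skipped.
Slots: [1:E] [2:F]
2 of 8 scheduled.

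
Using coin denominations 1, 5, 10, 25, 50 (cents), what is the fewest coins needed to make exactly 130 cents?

4

Greedy: take as many of the largest coin as possible, then repeat with the remainder.
130 = 2×50 + 1×25 + 1×5
Total coins = 2 + 1 + 1 = 4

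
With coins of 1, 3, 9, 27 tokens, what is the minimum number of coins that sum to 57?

3

Use the largest denomination that fits, subtract, and repeat.
57 − 2×27→3 − 1×3→0
Total coins = 2 + 1 = 3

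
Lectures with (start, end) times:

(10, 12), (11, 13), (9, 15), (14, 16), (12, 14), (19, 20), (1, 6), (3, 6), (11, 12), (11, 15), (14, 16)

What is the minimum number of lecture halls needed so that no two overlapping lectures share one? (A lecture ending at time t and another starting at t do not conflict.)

5

Count concurrent intervals with a sweep; the peak is the room count.
starts: [1, 3, 9, 10, 11, 11, 11, 12, 14, 14, 19]
ends:   [6, 6, 12, 12, 13, 14, 15, 15, 16, 16, 20]
s1→1 s3→2 e6→1 e6→0 s9→1 s10→2 s11→3 s11→4 s11→5  — peak 5.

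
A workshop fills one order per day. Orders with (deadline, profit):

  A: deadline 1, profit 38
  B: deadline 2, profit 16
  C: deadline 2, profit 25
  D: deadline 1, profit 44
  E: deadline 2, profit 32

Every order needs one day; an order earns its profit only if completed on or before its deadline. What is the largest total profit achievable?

By profit: D(d1,44), A(d1,38), E(d2,32), C(d2,25), B(d2,16)
D→slot 1; A skipped; E→slot 2; C skipped; B skipped.
Profit = 44 + 32 = 76

76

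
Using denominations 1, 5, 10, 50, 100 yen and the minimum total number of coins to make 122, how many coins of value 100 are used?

122 − 1×100→22 − 2×10→2 − 2×1→0
Count of 100: 1

1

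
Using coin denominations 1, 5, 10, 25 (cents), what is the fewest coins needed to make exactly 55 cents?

55 − 2×25→5 − 1×5→0
Total coins = 2 + 1 = 3

3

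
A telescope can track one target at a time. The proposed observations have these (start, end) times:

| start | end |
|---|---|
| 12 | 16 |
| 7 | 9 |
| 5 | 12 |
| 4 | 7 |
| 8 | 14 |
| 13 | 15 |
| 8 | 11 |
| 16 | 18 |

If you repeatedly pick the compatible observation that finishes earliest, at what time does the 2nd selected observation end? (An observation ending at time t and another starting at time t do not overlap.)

9

Order by finish time; keep every interval that doesn't clash with the previous kept one.
By end time: (4,7), (7,9), (8,11), (5,12), (8,14), (13,15), (12,16), (16,18).
Pick (4,7); next start ≥ 7 → (7,9); next start ≥ 9 → (13,15); next start ≥ 15 → (16,18).
Selected: (4,7) (7,9) (13,15) (16,18)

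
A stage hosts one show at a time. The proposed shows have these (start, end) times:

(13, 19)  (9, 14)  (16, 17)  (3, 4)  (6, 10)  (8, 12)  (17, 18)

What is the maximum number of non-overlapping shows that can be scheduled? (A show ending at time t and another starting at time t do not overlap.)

4

By end time: (3,4), (6,10), (8,12), (9,14), (16,17), (17,18), (13,19).
Pick (3,4); next start ≥ 4 → (6,10); next start ≥ 10 → (16,17); next start ≥ 17 → (17,18).
Selected 4 shows.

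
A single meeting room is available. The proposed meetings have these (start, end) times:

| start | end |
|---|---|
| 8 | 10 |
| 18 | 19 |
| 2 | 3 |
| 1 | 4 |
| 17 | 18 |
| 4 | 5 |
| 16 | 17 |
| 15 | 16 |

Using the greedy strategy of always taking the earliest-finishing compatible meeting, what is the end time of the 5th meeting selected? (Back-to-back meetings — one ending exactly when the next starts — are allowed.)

17

Sort by end time and greedily take each interval whose start is ≥ the last chosen end.
By end time: (2,3), (1,4), (4,5), (8,10), (15,16), (16,17), (17,18), (18,19).
Pick (2,3); next start ≥ 3 → (4,5); next start ≥ 5 → (8,10); next start ≥ 10 → (15,16); next start ≥ 16 → (16,17); next start ≥ 17 → (17,18); next start ≥ 18 → (18,19).
Selected: (2,3) (4,5) (8,10) (15,16) (16,17) (17,18) (18,19)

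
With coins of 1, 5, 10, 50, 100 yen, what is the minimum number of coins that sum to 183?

8

183 − 1×100→83 − 1×50→33 − 3×10→3 − 3×1→0
Total coins = 1 + 1 + 3 + 3 = 8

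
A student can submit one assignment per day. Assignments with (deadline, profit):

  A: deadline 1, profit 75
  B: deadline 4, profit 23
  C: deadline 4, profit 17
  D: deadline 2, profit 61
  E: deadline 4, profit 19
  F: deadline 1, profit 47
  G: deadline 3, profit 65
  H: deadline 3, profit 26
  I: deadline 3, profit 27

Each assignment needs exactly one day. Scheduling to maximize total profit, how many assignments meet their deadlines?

4

Profit order: A=75 G=65 D=61 F=47 I=27 H=26 B=23 E=19 C=17
Assign: A→slot 1, G→slot 3, D→slot 2, F skipped, I skipped, H skipped, B→slot 4, E skipped, C skipped.
Slots: [1:A] [2:D] [3:G] [4:B]
4 of 9 scheduled.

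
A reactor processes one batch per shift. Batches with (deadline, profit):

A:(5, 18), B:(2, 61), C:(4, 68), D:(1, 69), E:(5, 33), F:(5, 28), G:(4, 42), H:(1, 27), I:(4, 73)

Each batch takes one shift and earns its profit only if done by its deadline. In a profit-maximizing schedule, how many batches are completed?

Sort by profit descending; place each in the latest free slot ≤ its deadline.
Profit order: I=73 D=69 C=68 B=61 G=42 E=33 F=28 H=27 A=18
Assign: I→slot 4, D→slot 1, C→slot 3, B→slot 2, G skipped, E→slot 5, F skipped, H skipped, A skipped.
Slots: [1:D] [2:B] [3:C] [4:I] [5:E]
5 of 9 scheduled.

5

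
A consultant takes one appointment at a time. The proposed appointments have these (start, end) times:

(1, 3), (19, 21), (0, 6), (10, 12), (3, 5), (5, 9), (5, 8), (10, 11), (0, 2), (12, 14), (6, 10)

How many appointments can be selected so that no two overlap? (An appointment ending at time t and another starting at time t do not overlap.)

Sort by end time and greedily take each interval whose start is ≥ the last chosen end.
By end time: (0,2), (1,3), (3,5), (0,6), (5,8), (5,9), (6,10), (10,11), (10,12), (12,14), (19,21).
Pick (0,2); next start ≥ 2 → (3,5); next start ≥ 5 → (5,8); next start ≥ 8 → (10,11); next start ≥ 11 → (12,14); next start ≥ 14 → (19,21).
Selected 6 appointments.

6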